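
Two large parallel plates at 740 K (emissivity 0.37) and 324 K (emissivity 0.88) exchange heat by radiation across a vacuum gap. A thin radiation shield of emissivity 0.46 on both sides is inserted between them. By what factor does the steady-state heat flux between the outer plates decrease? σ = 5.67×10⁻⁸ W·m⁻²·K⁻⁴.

Without shield: q₀ = σΔ(T⁴)/(1/ε₁+1/ε₂−1) with denominator 2.839.
With shield the two gaps are in series; the resistances add: (1/ε₁+1/ε_s−1)+(1/ε_s+1/ε₂−1) = 3.877+2.310 = 6.187.
Heat-flux ratio q₀/q = 6.187/2.839.

factor ≈ 2.18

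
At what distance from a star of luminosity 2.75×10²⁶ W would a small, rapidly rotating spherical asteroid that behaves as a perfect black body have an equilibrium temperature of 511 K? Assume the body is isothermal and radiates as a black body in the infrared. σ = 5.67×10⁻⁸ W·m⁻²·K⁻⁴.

For an isothermal black-emitting sphere, (1−a)S·πr² = σ·4πr²·T⁴ ⇒ S = 4σT⁴/(1−a).
S = 4·5.67×10⁻⁸·(511)⁴/1.00 = 15460 W/m².
Flux falls as S = L/(4πd²), so d = √(L/(4πS)) = √(2.75×10²⁶/(4π·15460)).

d ≈ 3.76×10¹⁰ m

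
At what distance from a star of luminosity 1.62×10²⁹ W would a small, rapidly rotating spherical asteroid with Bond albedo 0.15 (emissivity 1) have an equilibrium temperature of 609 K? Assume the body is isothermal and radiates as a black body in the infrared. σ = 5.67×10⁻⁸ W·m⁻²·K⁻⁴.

For an isothermal black-emitting sphere, (1−a)S·πr² = σ·4πr²·T⁴ ⇒ S = 4σT⁴/(1−a).
S = 4·5.67×10⁻⁸·(609)⁴/0.850 = 36700 W/m².
Flux falls as S = L/(4πd²), so d = √(L/(4πS)) = √(1.62×10²⁹/(4π·36700)).

d ≈ 5.93×10¹¹ m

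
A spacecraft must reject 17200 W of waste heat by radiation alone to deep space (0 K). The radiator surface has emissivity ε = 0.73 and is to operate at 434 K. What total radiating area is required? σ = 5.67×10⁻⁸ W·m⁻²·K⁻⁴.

P = εσA T⁴ ⇒ A = P/(εσT⁴).
T⁴ = 3.548×10¹⁰ K⁴.
A = 17200/(0.73 × 5.67×10⁻⁸ × 3.548×10¹⁰).

A ≈ 11.7 m²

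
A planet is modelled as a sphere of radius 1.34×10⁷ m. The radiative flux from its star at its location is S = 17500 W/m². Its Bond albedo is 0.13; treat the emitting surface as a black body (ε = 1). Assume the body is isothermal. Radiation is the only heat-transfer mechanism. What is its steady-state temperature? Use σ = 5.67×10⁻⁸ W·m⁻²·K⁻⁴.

At equilibrium, absorbed power = emitted power.
Absorbing cross-section = πr² = 5.641×10¹⁴ m²; emitting surface = 4πr² = 2.256×10¹⁵ m² (ratio 4).
(1−a)S·A_cross = εσ·A_surf·T⁴  ⇒  T⁴ = (1−a)S/(4σ).
T⁴ = 0.870·17500/(4·5.67×10⁻⁸) = 6.713×10¹⁰ K⁴.
T = (6.713×10¹⁰)^(1/4).

T ≈ 509 K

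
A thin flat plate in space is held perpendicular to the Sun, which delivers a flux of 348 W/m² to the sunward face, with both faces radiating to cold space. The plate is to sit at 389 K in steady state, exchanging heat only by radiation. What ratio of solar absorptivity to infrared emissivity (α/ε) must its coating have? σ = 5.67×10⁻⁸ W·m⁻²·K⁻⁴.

Balance: αS·A = εσ·2A·T⁴ ⇒ α/ε = 2σT⁴/S.
α/ε = 2·5.67×10⁻⁸·(389)⁴/348 = 2·5.67×10⁻⁸·2.290×10¹⁰/348.

α/ε ≈ 7.46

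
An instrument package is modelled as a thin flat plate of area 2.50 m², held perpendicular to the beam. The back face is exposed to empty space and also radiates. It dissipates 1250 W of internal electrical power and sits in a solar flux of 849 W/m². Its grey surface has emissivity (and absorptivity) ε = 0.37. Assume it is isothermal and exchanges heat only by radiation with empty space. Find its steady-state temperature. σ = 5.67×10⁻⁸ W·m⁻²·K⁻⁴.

At steady state, absorbed solar power + internal power = radiated power.
Absorbed: α·S·A_cross = 0.37·849·2.500 = 785.3 W (cross-section A).
Total input = 785.3 + 1250 = 2035 W.
Radiated: εσ·A_surf·T⁴ with A_surf = 2A = 5.000 m².
T⁴ = 2035/(0.37·5.67×10⁻⁸·5.000) = 1.940×10¹⁰ K⁴.

T ≈ 373 K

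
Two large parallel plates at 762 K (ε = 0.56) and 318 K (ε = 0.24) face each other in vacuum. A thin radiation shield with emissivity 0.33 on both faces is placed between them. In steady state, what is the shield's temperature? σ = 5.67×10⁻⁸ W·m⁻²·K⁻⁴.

T_s ≈ 679 K

In steady state the net flux on the hot side equals that on the cold side.
σ(T₁⁴−T_s⁴)/D₁ = σ(T_s⁴−T₂⁴)/D₂, with D₁ = 1/ε₁+1/ε_s−1 = 3.816, D₂ = 1/ε_s+1/ε₂−1 = 6.197.
Solve for T_s⁴: T_s⁴ = (D₂·T₁⁴ + D₁·T₂⁴)/(D₁+D₂) = 2.126×10¹¹ K⁴.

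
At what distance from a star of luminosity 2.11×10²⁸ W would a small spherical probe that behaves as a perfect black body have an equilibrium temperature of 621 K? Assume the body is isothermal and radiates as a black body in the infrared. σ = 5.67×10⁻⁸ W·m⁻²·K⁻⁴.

For an isothermal black-emitting sphere, (1−a)S·πr² = σ·4πr²·T⁴ ⇒ S = 4σT⁴/(1−a).
S = 4·5.67×10⁻⁸·(621)⁴/1.00 = 33730 W/m².
Flux falls as S = L/(4πd²), so d = √(L/(4πS)) = √(2.11×10²⁸/(4π·33730)).

d ≈ 2.23×10¹¹ m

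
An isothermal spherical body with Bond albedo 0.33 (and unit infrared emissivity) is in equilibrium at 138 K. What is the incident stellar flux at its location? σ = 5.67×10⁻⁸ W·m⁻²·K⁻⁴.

S ≈ 123 W/m²

(1−a)S·πr² = σ·4πr²·T⁴ ⇒ S = 4σT⁴/(1−a).
S = 4·5.67×10⁻⁸·3.627×10⁸/0.670.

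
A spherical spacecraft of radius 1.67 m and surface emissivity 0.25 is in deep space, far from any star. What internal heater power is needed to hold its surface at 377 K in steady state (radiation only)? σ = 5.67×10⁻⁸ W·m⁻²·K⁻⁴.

P ≈ 10000 W

P = εσ·4πr²·T⁴.
4πr² = 35.05 m²; T⁴ = 2.020×10¹⁰ K⁴.
P = 0.25·5.67×10⁻⁸·35.05·2.020×10¹⁰.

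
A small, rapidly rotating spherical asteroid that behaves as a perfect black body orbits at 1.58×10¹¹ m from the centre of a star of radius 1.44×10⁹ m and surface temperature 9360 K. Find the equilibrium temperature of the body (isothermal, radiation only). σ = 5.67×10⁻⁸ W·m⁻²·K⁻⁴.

T ≈ 632 K

The star's surface emits σT_*⁴; at distance d the flux is S = σT_*⁴(R_*/d)².
S = 5.67×10⁻⁸·(9360)⁴·(1.44×10⁹/1.58×10¹¹)² = 36150 W/m².
For an isothermal sphere T⁴ = (1−a)S/(4σ) = 1.594×10¹¹ K⁴.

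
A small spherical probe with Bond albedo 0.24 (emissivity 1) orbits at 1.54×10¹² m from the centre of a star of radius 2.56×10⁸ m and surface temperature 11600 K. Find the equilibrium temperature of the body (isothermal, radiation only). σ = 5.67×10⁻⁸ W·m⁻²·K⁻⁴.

The star's surface emits σT_*⁴; at distance d the flux is S = σT_*⁴(R_*/d)².
S = 5.67×10⁻⁸·(11600)⁴·(2.56×10⁸/1.54×10¹²)² = 28.37 W/m².
For an isothermal sphere T⁴ = (1−a)S/(4σ) = 9.507×10⁷ K⁴.

T ≈ 98.7 K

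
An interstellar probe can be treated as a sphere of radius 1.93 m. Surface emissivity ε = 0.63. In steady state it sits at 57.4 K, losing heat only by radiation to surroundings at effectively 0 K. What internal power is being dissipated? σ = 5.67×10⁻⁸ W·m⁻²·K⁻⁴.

Steady state: P = εσA T⁴.
A = 4πr² = 46.81 m²; T⁴ = (57.4)⁴ = 1.086×10⁷ K⁴.
P = 0.63 × 5.67×10⁻⁸ × 46.81 × 1.086×10⁷.

P ≈ 18.2 W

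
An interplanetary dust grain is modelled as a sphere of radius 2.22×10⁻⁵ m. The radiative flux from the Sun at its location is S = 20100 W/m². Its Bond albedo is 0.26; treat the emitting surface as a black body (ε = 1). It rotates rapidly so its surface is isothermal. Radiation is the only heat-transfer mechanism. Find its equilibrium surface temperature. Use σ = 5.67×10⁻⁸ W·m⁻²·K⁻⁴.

At equilibrium, absorbed power = emitted power.
Absorbing cross-section = πr² = 1.548×10⁻⁹ m²; emitting surface = 4πr² = 6.193×10⁻⁹ m² (ratio 4).
(1−a)S·A_cross = εσ·A_surf·T⁴  ⇒  T⁴ = (1−a)S/(4σ).
T⁴ = 0.740·20100/(4·5.67×10⁻⁸) = 6.558×10¹⁰ K⁴.
T = (6.558×10¹⁰)^(1/4).

T ≈ 506 K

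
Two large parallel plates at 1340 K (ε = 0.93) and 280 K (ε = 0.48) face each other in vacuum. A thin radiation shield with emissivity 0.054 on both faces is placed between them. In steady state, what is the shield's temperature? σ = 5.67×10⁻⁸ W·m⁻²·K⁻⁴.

T_s ≈ 1130 K

In steady state the net flux on the hot side equals that on the cold side.
σ(T₁⁴−T_s⁴)/D₁ = σ(T_s⁴−T₂⁴)/D₂, with D₁ = 1/ε₁+1/ε_s−1 = 18.59, D₂ = 1/ε_s+1/ε₂−1 = 19.60.
Solve for T_s⁴: T_s⁴ = (D₂·T₁⁴ + D₁·T₂⁴)/(D₁+D₂) = 1.658×10¹² K⁴.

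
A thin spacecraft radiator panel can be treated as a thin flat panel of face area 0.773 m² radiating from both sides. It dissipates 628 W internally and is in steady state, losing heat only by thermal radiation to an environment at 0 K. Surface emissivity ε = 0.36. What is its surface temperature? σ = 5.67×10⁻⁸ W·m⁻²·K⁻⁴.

Steady state: internal power = radiated power, P = εσA T⁴.
Radiating area A = 2·0.773 = 1.546 m².
T⁴ = P/(εσA) = 628/(0.36·5.67×10⁻⁸·1.546) = 1.990×10¹⁰ K⁴.
T = (1.990×10¹⁰)^(1/4).

T ≈ 376 K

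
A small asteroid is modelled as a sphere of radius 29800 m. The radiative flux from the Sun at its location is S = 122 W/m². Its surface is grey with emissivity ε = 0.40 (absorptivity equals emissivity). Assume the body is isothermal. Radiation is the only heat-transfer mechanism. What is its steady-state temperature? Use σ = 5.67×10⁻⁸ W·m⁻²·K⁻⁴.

T ≈ 152 K

At equilibrium, absorbed power = emitted power.
Absorbing cross-section = πr² = 2.790×10⁹ m²; emitting surface = 4πr² = 1.116×10¹⁰ m² (ratio 4).
εS·A_cross = εσ·A_surf·T⁴  ⇒  T⁴ = S/(4σ)   (ε cancels).
T⁴ = 122/(4·5.67×10⁻⁸) = 5.379×10⁸ K⁴.
T = (5.379×10⁸)^(1/4).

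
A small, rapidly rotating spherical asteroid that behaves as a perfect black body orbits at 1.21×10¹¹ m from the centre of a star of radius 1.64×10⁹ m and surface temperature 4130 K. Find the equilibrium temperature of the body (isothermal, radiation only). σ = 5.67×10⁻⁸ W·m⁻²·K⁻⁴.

The star's surface emits σT_*⁴; at distance d the flux is S = σT_*⁴(R_*/d)².
S = 5.67×10⁻⁸·(4130)⁴·(1.64×10⁹/1.21×10¹¹)² = 3030 W/m².
For an isothermal sphere T⁴ = (1−a)S/(4σ) = 1.336×10¹⁰ K⁴.

T ≈ 340 K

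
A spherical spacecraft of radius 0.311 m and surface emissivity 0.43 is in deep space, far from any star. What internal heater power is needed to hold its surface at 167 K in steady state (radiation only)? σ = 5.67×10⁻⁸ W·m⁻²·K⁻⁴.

P ≈ 23.0 W

P = εσ·4πr²·T⁴.
4πr² = 1.215 m²; T⁴ = 7.778×10⁸ K⁴.
P = 0.43·5.67×10⁻⁸·1.215·7.778×10⁸.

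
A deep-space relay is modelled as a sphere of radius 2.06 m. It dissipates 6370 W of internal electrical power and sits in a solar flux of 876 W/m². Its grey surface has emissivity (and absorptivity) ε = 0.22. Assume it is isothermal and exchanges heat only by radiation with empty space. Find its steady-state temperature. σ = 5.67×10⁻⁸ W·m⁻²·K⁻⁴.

At steady state, absorbed solar power + internal power = radiated power.
Absorbed: α·S·A_cross = 0.22·876·13.33 = 2569 W (cross-section πr²).
Total input = 2569 + 6370 = 8939 W.
Radiated: εσ·A_surf·T⁴ with A_surf = 4πr² = 53.33 m².
T⁴ = 8939/(0.22·5.67×10⁻⁸·53.33) = 1.344×10¹⁰ K⁴.

T ≈ 340 K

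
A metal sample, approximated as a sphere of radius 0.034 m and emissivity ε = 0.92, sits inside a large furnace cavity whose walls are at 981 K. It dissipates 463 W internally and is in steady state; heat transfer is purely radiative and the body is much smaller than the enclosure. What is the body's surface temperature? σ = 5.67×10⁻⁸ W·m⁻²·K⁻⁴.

T ≈ 1110 K

For a small grey body in a large enclosure, net radiated power = εσA(T⁴ − T_w⁴).
Steady state: P = εσA(T⁴ − T_w⁴) with A = 4πr² = 0.01453 m².
T⁴ = P/(εσA) + T_w⁴ = 463/(0.92·5.67×10⁻⁸·0.01453) + (981)⁴
    = 6.110×10¹¹ + 9.261×10¹¹ = 1.537×10¹² K⁴.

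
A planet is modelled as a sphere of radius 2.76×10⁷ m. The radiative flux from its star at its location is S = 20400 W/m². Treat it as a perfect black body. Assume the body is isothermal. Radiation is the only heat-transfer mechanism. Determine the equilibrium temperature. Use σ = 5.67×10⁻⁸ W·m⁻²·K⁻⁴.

T ≈ 548 K

At equilibrium, absorbed power = emitted power.
Absorbing cross-section = πr² = 2.393×10¹⁵ m²; emitting surface = 4πr² = 9.573×10¹⁵ m² (ratio 4).
S·A_cross = εσ·A_surf·T⁴  ⇒  T⁴ = S/(4σ).
T⁴ = 1.00·20400/(4·5.67×10⁻⁸) = 8.995×10¹⁰ K⁴.
T = (8.995×10¹⁰)^(1/4).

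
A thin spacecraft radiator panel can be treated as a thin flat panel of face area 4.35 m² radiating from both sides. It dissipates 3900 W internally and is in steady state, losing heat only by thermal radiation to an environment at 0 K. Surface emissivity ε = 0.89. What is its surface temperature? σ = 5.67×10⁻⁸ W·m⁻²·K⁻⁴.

Steady state: internal power = radiated power, P = εσA T⁴.
Radiating area A = 2·4.35 = 8.700 m².
T⁴ = P/(εσA) = 3900/(0.89·5.67×10⁻⁸·8.700) = 8.883×10⁹ K⁴.
T = (8.883×10⁹)^(1/4).

T ≈ 307 K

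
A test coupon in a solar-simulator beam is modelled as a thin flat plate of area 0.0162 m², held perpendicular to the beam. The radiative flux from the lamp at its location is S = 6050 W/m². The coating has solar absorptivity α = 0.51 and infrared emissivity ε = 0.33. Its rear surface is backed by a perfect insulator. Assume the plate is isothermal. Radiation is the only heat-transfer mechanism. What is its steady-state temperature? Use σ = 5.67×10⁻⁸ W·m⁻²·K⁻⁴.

T ≈ 637 K

At equilibrium, absorbed power = emitted power.
Absorbing cross-section = A = 0.01620 m²; emitting surface = A = 0.01620 m² (ratio 1).
αS·A_cross = εσ·A_surf·T⁴  ⇒  T⁴ = αS/(ε·1σ).
T⁴ = 0.510·6050/(0.33·1·5.67×10⁻⁸) = 1.649×10¹¹ K⁴.
T = (1.649×10¹¹)^(1/4).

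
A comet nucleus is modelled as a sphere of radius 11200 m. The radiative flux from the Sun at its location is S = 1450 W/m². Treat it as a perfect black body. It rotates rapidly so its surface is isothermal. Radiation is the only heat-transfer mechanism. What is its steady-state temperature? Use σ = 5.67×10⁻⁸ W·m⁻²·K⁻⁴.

At equilibrium, absorbed power = emitted power.
Absorbing cross-section = πr² = 3.941×10⁸ m²; emitting surface = 4πr² = 1.576×10⁹ m² (ratio 4).
S·A_cross = εσ·A_surf·T⁴  ⇒  T⁴ = S/(4σ).
T⁴ = 1.00·1450/(4·5.67×10⁻⁸) = 6.393×10⁹ K⁴.
T = (6.393×10⁹)^(1/4).

T ≈ 283 K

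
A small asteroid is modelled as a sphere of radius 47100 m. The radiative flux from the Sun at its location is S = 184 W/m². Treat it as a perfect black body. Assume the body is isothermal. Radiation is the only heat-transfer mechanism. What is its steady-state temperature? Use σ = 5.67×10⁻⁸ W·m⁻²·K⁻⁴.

T ≈ 169 K

At equilibrium, absorbed power = emitted power.
Absorbing cross-section = πr² = 6.969×10⁹ m²; emitting surface = 4πr² = 2.788×10¹⁰ m² (ratio 4).
S·A_cross = εσ·A_surf·T⁴  ⇒  T⁴ = S/(4σ).
T⁴ = 1.00·184/(4·5.67×10⁻⁸) = 8.113×10⁸ K⁴.
T = (8.113×10⁸)^(1/4).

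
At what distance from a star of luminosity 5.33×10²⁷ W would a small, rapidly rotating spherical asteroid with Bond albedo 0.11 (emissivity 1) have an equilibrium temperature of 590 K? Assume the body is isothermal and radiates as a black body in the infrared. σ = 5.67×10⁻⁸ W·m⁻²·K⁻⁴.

For an isothermal black-emitting sphere, (1−a)S·πr² = σ·4πr²·T⁴ ⇒ S = 4σT⁴/(1−a).
S = 4·5.67×10⁻⁸·(590)⁴/0.890 = 30880 W/m².
Flux falls as S = L/(4πd²), so d = √(L/(4πS)) = √(5.33×10²⁷/(4π·30880)).

d ≈ 1.17×10¹¹ m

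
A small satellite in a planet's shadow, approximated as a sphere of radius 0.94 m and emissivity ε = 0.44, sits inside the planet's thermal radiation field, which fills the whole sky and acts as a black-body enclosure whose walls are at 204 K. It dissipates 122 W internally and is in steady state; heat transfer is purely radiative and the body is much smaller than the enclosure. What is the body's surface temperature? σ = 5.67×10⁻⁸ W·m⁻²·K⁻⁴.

For a small grey body in a large enclosure, net radiated power = εσA(T⁴ − T_w⁴).
Steady state: P = εσA(T⁴ − T_w⁴) with A = 4πr² = 11.10 m².
T⁴ = P/(εσA) + T_w⁴ = 122/(0.44·5.67×10⁻⁸·11.10) + (204)⁴
    = 4.404×10⁸ + 1.732×10⁹ = 2.172×10⁹ K⁴.

T ≈ 216 K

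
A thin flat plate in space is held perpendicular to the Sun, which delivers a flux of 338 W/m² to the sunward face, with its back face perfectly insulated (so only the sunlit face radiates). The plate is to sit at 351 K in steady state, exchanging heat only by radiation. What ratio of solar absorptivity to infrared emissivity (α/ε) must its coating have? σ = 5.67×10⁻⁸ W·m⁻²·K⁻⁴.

α/ε ≈ 2.55

Balance: αS·A = εσ·1A·T⁴ ⇒ α/ε = σT⁴/S.
α/ε = 5.67×10⁻⁸·(351)⁴/338 = 5.67×10⁻⁸·1.518×10¹⁰/338.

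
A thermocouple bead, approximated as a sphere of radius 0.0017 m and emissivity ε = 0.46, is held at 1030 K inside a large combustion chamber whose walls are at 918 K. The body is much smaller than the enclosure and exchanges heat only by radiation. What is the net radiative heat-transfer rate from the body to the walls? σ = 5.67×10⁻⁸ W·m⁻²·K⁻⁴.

P_net ≈ 0.393 W

For a small grey body in a large enclosure: P_net = εσA(T_body⁴ − T_wall⁴).
A = 4πr² = 3.632×10⁻⁵ m²; T_body⁴ − T_wall⁴ = 1.126×10¹² − 7.102×10¹¹ = 4.153×10¹¹ K⁴.
|P_net| = 0.46·5.67×10⁻⁸·3.632×10⁻⁵·4.153×10¹¹.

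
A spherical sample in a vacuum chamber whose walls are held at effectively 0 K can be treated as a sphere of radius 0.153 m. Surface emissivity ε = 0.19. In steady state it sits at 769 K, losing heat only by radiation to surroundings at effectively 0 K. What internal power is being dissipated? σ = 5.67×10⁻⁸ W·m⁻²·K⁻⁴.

Steady state: P = εσA T⁴.
A = 4πr² = 0.2942 m²; T⁴ = (769)⁴ = 3.497×10¹¹ K⁴.
P = 0.19 × 5.67×10⁻⁸ × 0.2942 × 3.497×10¹¹.

P ≈ 1110 W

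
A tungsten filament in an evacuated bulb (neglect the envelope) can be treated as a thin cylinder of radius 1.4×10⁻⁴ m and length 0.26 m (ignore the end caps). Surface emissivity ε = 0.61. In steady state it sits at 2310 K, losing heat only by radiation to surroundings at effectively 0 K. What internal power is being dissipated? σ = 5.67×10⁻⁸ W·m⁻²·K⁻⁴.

P ≈ 225 W

Steady state: P = εσA T⁴.
A = 2πrL = 2.287×10⁻⁴ m²; T⁴ = (2310)⁴ = 2.847×10¹³ K⁴.
P = 0.61 × 5.67×10⁻⁸ × 2.287×10⁻⁴ × 2.847×10¹³.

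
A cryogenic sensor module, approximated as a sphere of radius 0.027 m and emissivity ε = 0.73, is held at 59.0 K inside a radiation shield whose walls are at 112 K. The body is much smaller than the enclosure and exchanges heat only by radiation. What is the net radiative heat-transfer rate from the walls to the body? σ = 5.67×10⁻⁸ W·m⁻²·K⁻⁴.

For a small grey body in a large enclosure: P_net = εσA(T_body⁴ − T_wall⁴).
A = 4πr² = 0.009161 m²; T_body⁴ − T_wall⁴ = 1.212×10⁷ − 1.574×10⁸ = -1.452×10⁸ K⁴.
|P_net| = 0.73·5.67×10⁻⁸·0.009161·1.452×10⁸.

P_net ≈ 0.0551 W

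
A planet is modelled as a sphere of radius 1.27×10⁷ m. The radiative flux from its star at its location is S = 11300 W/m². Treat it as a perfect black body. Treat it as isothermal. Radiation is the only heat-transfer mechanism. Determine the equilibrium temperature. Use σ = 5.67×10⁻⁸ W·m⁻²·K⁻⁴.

T ≈ 472 K

At equilibrium, absorbed power = emitted power.
Absorbing cross-section = πr² = 5.067×10¹⁴ m²; emitting surface = 4πr² = 2.027×10¹⁵ m² (ratio 4).
S·A_cross = εσ·A_surf·T⁴  ⇒  T⁴ = S/(4σ).
T⁴ = 1.00·11300/(4·5.67×10⁻⁸) = 4.982×10¹⁰ K⁴.
T = (4.982×10¹⁰)^(1/4).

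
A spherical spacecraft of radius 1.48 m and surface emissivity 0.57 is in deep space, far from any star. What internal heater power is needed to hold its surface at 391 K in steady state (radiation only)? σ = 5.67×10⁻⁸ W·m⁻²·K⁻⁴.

P = εσ·4πr²·T⁴.
4πr² = 27.53 m²; T⁴ = 2.337×10¹⁰ K⁴.
P = 0.57·5.67×10⁻⁸·27.53·2.337×10¹⁰.

P ≈ 20800 W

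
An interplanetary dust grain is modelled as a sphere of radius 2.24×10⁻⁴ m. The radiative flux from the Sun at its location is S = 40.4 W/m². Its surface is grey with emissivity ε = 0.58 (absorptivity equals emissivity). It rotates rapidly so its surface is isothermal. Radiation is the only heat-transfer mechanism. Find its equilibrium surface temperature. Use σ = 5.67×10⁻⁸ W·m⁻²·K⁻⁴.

T ≈ 116 K

At equilibrium, absorbed power = emitted power.
Absorbing cross-section = πr² = 1.576×10⁻⁷ m²; emitting surface = 4πr² = 6.305×10⁻⁷ m² (ratio 4).
εS·A_cross = εσ·A_surf·T⁴  ⇒  T⁴ = S/(4σ)   (ε cancels).
T⁴ = 40.4/(4·5.67×10⁻⁸) = 1.781×10⁸ K⁴.
T = (1.781×10⁸)^(1/4).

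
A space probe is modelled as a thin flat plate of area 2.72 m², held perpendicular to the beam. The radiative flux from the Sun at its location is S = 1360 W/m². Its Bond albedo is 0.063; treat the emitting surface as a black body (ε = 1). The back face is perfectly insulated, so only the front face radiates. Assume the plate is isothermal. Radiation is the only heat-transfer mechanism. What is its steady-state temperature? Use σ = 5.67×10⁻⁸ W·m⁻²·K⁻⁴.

At equilibrium, absorbed power = emitted power.
Absorbing cross-section = A = 2.720 m²; emitting surface = A = 2.720 m² (ratio 1).
(1−a)S·A_cross = εσ·A_surf·T⁴  ⇒  T⁴ = (1−a)S/(1σ).
T⁴ = 0.937·1360/(1·5.67×10⁻⁸) = 2.247×10¹⁰ K⁴.
T = (2.247×10¹⁰)^(1/4).

T ≈ 387 K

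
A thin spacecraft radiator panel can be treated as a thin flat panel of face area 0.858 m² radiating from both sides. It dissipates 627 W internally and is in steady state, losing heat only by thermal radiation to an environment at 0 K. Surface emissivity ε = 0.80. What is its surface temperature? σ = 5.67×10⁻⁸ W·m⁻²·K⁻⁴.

T ≈ 300 K

Steady state: internal power = radiated power, P = εσA T⁴.
Radiating area A = 2·0.858 = 1.716 m².
T⁴ = P/(εσA) = 627/(0.80·5.67×10⁻⁸·1.716) = 8.055×10⁹ K⁴.
T = (8.055×10⁹)^(1/4).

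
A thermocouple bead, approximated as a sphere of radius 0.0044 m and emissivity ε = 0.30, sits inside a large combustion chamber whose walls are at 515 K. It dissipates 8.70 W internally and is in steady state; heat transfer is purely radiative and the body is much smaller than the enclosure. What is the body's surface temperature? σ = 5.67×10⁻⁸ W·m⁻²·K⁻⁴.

For a small grey body in a large enclosure, net radiated power = εσA(T⁴ − T_w⁴).
Steady state: P = εσA(T⁴ − T_w⁴) with A = 4πr² = 2.433×10⁻⁴ m².
T⁴ = P/(εσA) + T_w⁴ = 8.70/(0.30·5.67×10⁻⁸·2.433×10⁻⁴) + (515)⁴
    = 2.102×10¹² + 7.034×10¹⁰ = 2.173×10¹² K⁴.

T ≈ 1210 K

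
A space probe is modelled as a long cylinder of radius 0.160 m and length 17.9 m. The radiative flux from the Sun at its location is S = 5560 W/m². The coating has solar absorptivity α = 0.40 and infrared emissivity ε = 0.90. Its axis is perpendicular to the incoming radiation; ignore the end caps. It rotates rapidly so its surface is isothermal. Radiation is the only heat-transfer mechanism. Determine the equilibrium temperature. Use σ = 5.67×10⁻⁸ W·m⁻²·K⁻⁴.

At equilibrium, absorbed power = emitted power.
Absorbing cross-section = 2rL = 5.728 m²; emitting surface = 2πrL = 18.00 m² (ratio π).
αS·A_cross = εσ·A_surf·T⁴  ⇒  T⁴ = αS/(ε·πσ).
T⁴ = 0.400·5560/(0.90·π·5.67×10⁻⁸) = 1.387×10¹⁰ K⁴.
T = (1.387×10¹⁰)^(1/4).

T ≈ 343 K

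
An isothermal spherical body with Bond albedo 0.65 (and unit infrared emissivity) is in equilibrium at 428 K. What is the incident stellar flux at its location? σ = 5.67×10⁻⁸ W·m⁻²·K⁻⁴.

S ≈ 21700 W/m²

(1−a)S·πr² = σ·4πr²·T⁴ ⇒ S = 4σT⁴/(1−a).
S = 4·5.67×10⁻⁸·3.356×10¹⁰/0.350.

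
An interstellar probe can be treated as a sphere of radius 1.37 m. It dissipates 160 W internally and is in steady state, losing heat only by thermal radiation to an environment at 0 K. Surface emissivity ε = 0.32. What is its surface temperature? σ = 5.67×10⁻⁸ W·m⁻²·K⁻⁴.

Steady state: internal power = radiated power, P = εσA T⁴.
Radiating area A = 4πr² = 23.59 m².
T⁴ = P/(εσA) = 160/(0.32·5.67×10⁻⁸·23.59) = 3.739×10⁸ K⁴.
T = (3.739×10⁸)^(1/4).

T ≈ 139 K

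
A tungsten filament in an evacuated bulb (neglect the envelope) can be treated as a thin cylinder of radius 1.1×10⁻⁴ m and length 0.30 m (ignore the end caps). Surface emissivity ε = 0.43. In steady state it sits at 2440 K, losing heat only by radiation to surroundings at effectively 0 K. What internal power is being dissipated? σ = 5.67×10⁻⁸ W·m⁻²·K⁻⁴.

Steady state: P = εσA T⁴.
A = 2πrL = 2.073×10⁻⁴ m²; T⁴ = (2440)⁴ = 3.545×10¹³ K⁴.
P = 0.43 × 5.67×10⁻⁸ × 2.073×10⁻⁴ × 3.545×10¹³.

P ≈ 179 W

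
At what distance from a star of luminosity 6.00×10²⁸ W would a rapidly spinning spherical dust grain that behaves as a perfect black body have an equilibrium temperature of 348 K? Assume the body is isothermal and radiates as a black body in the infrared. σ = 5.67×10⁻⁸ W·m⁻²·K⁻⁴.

d ≈ 1.20×10¹² m

For an isothermal black-emitting sphere, (1−a)S·πr² = σ·4πr²·T⁴ ⇒ S = 4σT⁴/(1−a).
S = 4·5.67×10⁻⁸·(348)⁴/1.00 = 3326 W/m².
Flux falls as S = L/(4πd²), so d = √(L/(4πS)) = √(6.00×10²⁸/(4π·3326)).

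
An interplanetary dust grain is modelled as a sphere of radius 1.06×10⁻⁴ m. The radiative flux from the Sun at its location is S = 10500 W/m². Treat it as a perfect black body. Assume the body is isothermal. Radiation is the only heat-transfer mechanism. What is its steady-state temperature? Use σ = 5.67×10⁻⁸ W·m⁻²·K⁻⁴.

At equilibrium, absorbed power = emitted power.
Absorbing cross-section = πr² = 3.530×10⁻⁸ m²; emitting surface = 4πr² = 1.412×10⁻⁷ m² (ratio 4).
S·A_cross = εσ·A_surf·T⁴  ⇒  T⁴ = S/(4σ).
T⁴ = 1.00·10500/(4·5.67×10⁻⁸) = 4.630×10¹⁰ K⁴.
T = (4.630×10¹⁰)^(1/4).

T ≈ 464 K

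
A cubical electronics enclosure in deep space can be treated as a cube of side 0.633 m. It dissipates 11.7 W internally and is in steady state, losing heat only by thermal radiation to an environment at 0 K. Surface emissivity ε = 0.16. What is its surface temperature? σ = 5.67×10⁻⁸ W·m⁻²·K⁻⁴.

Steady state: internal power = radiated power, P = εσA T⁴.
Radiating area A = 6L² = 2.404 m².
T⁴ = P/(εσA) = 11.7/(0.16·5.67×10⁻⁸·2.404) = 5.364×10⁸ K⁴.
T = (5.364×10⁸)^(1/4).

T ≈ 152 K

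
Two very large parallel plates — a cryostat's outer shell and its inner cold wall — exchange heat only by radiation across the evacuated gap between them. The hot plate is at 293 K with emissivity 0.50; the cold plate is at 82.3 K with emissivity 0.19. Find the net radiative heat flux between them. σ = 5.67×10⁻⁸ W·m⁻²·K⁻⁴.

q ≈ 66.3 W/m²

For two infinite grey parallel plates, q = σ(T₁⁴ − T₂⁴)/(1/ε₁ + 1/ε₂ − 1).
T₁⁴ − T₂⁴ = 7.370×10⁹ − 4.588×10⁷ = 7.324×10⁹ K⁴.
1/ε₁ + 1/ε₂ − 1 = 2.000 + 5.263 − 1 = 6.263.
q = 5.67×10⁻⁸ × 7.324×10⁹ / 6.263.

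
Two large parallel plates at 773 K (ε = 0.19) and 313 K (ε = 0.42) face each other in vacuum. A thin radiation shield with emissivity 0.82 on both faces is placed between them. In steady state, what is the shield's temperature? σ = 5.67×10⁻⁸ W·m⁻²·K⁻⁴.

In steady state the net flux on the hot side equals that on the cold side.
σ(T₁⁴−T_s⁴)/D₁ = σ(T_s⁴−T₂⁴)/D₂, with D₁ = 1/ε₁+1/ε_s−1 = 5.483, D₂ = 1/ε_s+1/ε₂−1 = 2.600.
Solve for T_s⁴: T_s⁴ = (D₂·T₁⁴ + D₁·T₂⁴)/(D₁+D₂) = 1.214×10¹¹ K⁴.

T_s ≈ 590 K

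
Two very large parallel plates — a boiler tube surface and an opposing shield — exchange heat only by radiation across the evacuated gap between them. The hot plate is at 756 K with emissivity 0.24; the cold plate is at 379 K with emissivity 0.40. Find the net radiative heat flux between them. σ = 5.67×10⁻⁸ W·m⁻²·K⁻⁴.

q ≈ 3060 W/m²

For two infinite grey parallel plates, q = σ(T₁⁴ − T₂⁴)/(1/ε₁ + 1/ε₂ − 1).
T₁⁴ − T₂⁴ = 3.267×10¹¹ − 2.063×10¹⁰ = 3.060×10¹¹ K⁴.
1/ε₁ + 1/ε₂ − 1 = 4.167 + 2.500 − 1 = 5.667.
q = 5.67×10⁻⁸ × 3.060×10¹¹ / 5.667.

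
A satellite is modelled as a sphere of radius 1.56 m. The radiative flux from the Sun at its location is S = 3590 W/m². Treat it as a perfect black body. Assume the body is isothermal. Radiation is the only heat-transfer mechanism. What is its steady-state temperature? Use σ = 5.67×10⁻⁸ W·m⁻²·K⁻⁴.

At equilibrium, absorbed power = emitted power.
Absorbing cross-section = πr² = 7.645 m²; emitting surface = 4πr² = 30.58 m² (ratio 4).
S·A_cross = εσ·A_surf·T⁴  ⇒  T⁴ = S/(4σ).
T⁴ = 1.00·3590/(4·5.67×10⁻⁸) = 1.583×10¹⁰ K⁴.
T = (1.583×10¹⁰)^(1/4).

T ≈ 355 K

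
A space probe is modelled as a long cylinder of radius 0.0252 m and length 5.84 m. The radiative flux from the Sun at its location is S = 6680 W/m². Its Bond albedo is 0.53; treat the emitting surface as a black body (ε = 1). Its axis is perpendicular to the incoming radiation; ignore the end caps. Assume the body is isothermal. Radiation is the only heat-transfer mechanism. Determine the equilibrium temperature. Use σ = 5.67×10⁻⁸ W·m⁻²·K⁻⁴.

T ≈ 364 K

At equilibrium, absorbed power = emitted power.
Absorbing cross-section = 2rL = 0.2943 m²; emitting surface = 2πrL = 0.9247 m² (ratio π).
(1−a)S·A_cross = εσ·A_surf·T⁴  ⇒  T⁴ = (1−a)S/(πσ).
T⁴ = 0.470·6680/(π·5.67×10⁻⁸) = 1.763×10¹⁰ K⁴.
T = (1.763×10¹⁰)^(1/4).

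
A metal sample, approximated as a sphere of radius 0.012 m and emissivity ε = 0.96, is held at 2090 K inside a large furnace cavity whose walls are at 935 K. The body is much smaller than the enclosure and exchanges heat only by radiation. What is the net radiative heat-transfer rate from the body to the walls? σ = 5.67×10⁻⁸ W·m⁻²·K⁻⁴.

P_net ≈ 1800 W

For a small grey body in a large enclosure: P_net = εσA(T_body⁴ − T_wall⁴).
A = 4πr² = 0.001810 m²; T_body⁴ − T_wall⁴ = 1.908×10¹³ − 7.643×10¹¹ = 1.832×10¹³ K⁴.
|P_net| = 0.96·5.67×10⁻⁸·0.001810·1.832×10¹³.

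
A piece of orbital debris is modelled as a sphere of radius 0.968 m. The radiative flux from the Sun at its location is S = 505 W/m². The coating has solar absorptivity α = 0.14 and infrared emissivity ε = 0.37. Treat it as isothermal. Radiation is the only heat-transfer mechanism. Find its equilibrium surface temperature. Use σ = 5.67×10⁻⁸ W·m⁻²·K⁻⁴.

At equilibrium, absorbed power = emitted power.
Absorbing cross-section = πr² = 2.944 m²; emitting surface = 4πr² = 11.77 m² (ratio 4).
αS·A_cross = εσ·A_surf·T⁴  ⇒  T⁴ = αS/(ε·4σ).
T⁴ = 0.140·505/(0.37·4·5.67×10⁻⁸) = 8.425×10⁸ K⁴.
T = (8.425×10⁸)^(1/4).

T ≈ 170 K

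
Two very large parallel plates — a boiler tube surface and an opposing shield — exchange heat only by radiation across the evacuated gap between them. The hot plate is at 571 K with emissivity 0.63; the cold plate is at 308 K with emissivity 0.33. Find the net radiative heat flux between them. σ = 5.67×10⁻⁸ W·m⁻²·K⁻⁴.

q ≈ 1530 W/m²

For two infinite grey parallel plates, q = σ(T₁⁴ − T₂⁴)/(1/ε₁ + 1/ε₂ − 1).
T₁⁴ − T₂⁴ = 1.063×10¹¹ − 8.999×10⁹ = 9.730×10¹⁰ K⁴.
1/ε₁ + 1/ε₂ − 1 = 1.587 + 3.030 − 1 = 3.618.
q = 5.67×10⁻⁸ × 9.730×10¹⁰ / 3.618.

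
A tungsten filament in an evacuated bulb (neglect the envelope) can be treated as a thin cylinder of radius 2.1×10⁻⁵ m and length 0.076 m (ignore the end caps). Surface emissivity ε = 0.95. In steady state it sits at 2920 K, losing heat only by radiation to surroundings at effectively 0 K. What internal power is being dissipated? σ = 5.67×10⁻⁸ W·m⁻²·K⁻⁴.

Steady state: P = εσA T⁴.
A = 2πrL = 1.003×10⁻⁵ m²; T⁴ = (2920)⁴ = 7.270×10¹³ K⁴.
P = 0.95 × 5.67×10⁻⁸ × 1.003×10⁻⁵ × 7.270×10¹³.

P ≈ 39.3 W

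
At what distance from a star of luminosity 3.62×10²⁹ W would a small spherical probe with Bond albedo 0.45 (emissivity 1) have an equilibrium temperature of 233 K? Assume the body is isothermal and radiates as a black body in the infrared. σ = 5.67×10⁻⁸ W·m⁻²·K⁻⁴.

For an isothermal black-emitting sphere, (1−a)S·πr² = σ·4πr²·T⁴ ⇒ S = 4σT⁴/(1−a).
S = 4·5.67×10⁻⁸·(233)⁴/0.550 = 1215 W/m².
Flux falls as S = L/(4πd²), so d = √(L/(4πS)) = √(3.62×10²⁹/(4π·1215)).

d ≈ 4.87×10¹² m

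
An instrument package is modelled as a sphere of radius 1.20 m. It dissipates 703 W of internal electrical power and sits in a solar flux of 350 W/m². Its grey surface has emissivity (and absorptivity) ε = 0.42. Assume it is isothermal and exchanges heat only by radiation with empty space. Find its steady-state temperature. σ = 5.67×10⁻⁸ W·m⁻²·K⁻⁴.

At steady state, absorbed solar power + internal power = radiated power.
Absorbed: α·S·A_cross = 0.42·350·4.524 = 665.0 W (cross-section πr²).
Total input = 665.0 + 703 = 1368 W.
Radiated: εσ·A_surf·T⁴ with A_surf = 4πr² = 18.10 m².
T⁴ = 1368/(0.42·5.67×10⁻⁸·18.10) = 3.175×10⁹ K⁴.

T ≈ 237 K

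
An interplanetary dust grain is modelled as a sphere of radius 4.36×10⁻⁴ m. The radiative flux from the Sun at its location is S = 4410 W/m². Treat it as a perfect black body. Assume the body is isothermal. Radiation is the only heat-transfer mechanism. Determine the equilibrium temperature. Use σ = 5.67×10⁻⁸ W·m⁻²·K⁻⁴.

T ≈ 373 K

At equilibrium, absorbed power = emitted power.
Absorbing cross-section = πr² = 5.972×10⁻⁷ m²; emitting surface = 4πr² = 2.389×10⁻⁶ m² (ratio 4).
S·A_cross = εσ·A_surf·T⁴  ⇒  T⁴ = S/(4σ).
T⁴ = 1.00·4410/(4·5.67×10⁻⁸) = 1.944×10¹⁰ K⁴.
T = (1.944×10¹⁰)^(1/4).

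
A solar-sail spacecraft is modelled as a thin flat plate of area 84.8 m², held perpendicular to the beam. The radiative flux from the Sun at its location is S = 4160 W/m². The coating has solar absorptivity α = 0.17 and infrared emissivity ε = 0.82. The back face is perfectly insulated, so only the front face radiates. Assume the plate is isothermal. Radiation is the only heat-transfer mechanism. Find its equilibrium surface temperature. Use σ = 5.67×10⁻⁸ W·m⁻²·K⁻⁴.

T ≈ 351 K

At equilibrium, absorbed power = emitted power.
Absorbing cross-section = A = 84.80 m²; emitting surface = A = 84.80 m² (ratio 1).
αS·A_cross = εσ·A_surf·T⁴  ⇒  T⁴ = αS/(ε·1σ).
T⁴ = 0.170·4160/(0.82·1·5.67×10⁻⁸) = 1.521×10¹⁰ K⁴.
T = (1.521×10¹⁰)^(1/4).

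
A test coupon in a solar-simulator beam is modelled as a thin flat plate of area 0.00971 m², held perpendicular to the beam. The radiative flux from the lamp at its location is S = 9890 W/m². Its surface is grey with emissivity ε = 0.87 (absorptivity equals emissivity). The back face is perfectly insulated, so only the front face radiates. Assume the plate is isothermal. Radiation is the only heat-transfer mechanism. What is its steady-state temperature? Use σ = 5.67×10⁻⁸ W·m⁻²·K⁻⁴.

T ≈ 646 K

At equilibrium, absorbed power = emitted power.
Absorbing cross-section = A = 0.009710 m²; emitting surface = A = 0.009710 m² (ratio 1).
εS·A_cross = εσ·A_surf·T⁴  ⇒  T⁴ = S/(1σ)   (ε cancels).
T⁴ = 9890/(1·5.67×10⁻⁸) = 1.744×10¹¹ K⁴.
T = (1.744×10¹¹)^(1/4).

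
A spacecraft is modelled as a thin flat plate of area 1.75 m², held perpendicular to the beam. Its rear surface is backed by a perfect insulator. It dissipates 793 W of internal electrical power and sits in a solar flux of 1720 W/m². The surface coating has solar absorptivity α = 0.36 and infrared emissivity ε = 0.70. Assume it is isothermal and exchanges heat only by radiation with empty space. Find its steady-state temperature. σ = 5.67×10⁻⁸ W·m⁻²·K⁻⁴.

T ≈ 405 K

At steady state, absorbed solar power + internal power = radiated power.
Absorbed: α·S·A_cross = 0.36·1720·1.750 = 1084 W (cross-section A).
Total input = 1084 + 793 = 1877 W.
Radiated: εσ·A_surf·T⁴ with A_surf = A = 1.750 m².
T⁴ = 1877/(0.70·5.67×10⁻⁸·1.750) = 2.702×10¹⁰ K⁴.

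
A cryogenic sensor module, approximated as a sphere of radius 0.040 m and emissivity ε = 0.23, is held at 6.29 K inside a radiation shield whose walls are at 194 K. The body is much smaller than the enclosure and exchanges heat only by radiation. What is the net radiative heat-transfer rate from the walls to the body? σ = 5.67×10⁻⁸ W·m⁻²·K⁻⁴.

For a small grey body in a large enclosure: P_net = εσA(T_body⁴ − T_wall⁴).
A = 4πr² = 0.02011 m²; T_body⁴ − T_wall⁴ = 1565 − 1.416×10⁹ = -1.416×10⁹ K⁴.
|P_net| = 0.23·5.67×10⁻⁸·0.02011·1.416×10⁹.

P_net ≈ 0.371 W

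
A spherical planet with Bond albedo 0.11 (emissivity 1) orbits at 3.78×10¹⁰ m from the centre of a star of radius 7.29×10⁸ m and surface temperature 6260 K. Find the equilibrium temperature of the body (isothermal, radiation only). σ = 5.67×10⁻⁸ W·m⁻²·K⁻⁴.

The star's surface emits σT_*⁴; at distance d the flux is S = σT_*⁴(R_*/d)².
S = 5.67×10⁻⁸·(6260)⁴·(7.29×10⁸/3.78×10¹⁰)² = 32390 W/m².
For an isothermal sphere T⁴ = (1−a)S/(4σ) = 1.271×10¹¹ K⁴.

T ≈ 597 K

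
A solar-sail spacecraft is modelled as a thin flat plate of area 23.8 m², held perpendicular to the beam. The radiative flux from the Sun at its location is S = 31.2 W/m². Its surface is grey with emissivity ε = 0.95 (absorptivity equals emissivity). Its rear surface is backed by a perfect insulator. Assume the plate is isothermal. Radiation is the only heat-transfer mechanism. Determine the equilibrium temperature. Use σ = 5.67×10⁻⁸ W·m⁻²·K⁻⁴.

T ≈ 153 K

At equilibrium, absorbed power = emitted power.
Absorbing cross-section = A = 23.80 m²; emitting surface = A = 23.80 m² (ratio 1).
εS·A_cross = εσ·A_surf·T⁴  ⇒  T⁴ = S/(1σ)   (ε cancels).
T⁴ = 31.2/(1·5.67×10⁻⁸) = 5.503×10⁸ K⁴.
T = (5.503×10⁸)^(1/4).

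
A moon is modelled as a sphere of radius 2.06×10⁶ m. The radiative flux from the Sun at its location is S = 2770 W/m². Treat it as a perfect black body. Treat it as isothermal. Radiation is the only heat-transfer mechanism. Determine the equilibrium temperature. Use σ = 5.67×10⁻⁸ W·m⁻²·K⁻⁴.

T ≈ 332 K

At equilibrium, absorbed power = emitted power.
Absorbing cross-section = πr² = 1.333×10¹³ m²; emitting surface = 4πr² = 5.333×10¹³ m² (ratio 4).
S·A_cross = εσ·A_surf·T⁴  ⇒  T⁴ = S/(4σ).
T⁴ = 1.00·2770/(4·5.67×10⁻⁸) = 1.221×10¹⁰ K⁴.
T = (1.221×10¹⁰)^(1/4).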